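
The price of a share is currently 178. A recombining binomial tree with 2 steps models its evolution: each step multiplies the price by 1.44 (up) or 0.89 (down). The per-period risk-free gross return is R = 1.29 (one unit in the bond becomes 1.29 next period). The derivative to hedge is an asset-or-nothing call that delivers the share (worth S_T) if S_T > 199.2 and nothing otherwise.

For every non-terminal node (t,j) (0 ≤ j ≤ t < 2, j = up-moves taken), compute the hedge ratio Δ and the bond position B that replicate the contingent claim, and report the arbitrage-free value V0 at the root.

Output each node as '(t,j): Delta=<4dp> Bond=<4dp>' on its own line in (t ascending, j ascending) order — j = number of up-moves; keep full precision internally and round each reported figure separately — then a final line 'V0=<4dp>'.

(0,0): Delta=1.3045 Bond=-60.4991
(1,0): Delta=2.6182 Bond=-286.1608
(1,1): Delta=1.0000 Bond=0.0000
V0=171.6980

No-arbitrage ⇒ martingale measure with p* = (R−d)/(u−d) = 0.7273.
Payoff layer (t=2): V(2,0)=0.0000, V(2,1)=228.1248, V(2,2)=369.1008
  t=1,j=0: stock 158.4200 → up 228.1248 (V=228.1248), down 140.9938 (V=0.0000). Price 128.6116; hedge Δ=2.6182, bond B=-286.1608.
  t=1,j=1: stock 256.3200 → up 369.1008 (V=369.1008), down 228.1248 (V=228.1248). Price 256.3200; hedge Δ=1.0000, bond B=0.0000.
  t=0,j=0: stock 178.0000 → up 256.3200 (V=256.3200), down 158.4200 (V=128.6116). Price 171.6980; hedge Δ=1.3045, bond B=-60.4991.
Check: Δ(0,0)·S0 + B(0,0) = 171.6980 = V0.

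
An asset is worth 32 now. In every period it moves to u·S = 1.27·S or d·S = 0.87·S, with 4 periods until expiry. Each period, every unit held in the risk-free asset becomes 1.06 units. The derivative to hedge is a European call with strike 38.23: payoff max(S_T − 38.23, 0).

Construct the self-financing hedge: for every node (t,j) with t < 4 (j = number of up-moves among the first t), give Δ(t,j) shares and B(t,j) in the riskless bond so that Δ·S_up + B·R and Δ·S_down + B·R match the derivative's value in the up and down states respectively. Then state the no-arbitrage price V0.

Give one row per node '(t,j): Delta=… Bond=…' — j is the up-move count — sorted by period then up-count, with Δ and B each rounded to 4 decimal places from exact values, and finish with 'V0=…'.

(0,0): Delta=0.6245 Bond=-14.5718
(1,0): Delta=0.3572 Bond=-8.0034
(1,1): Delta=0.8269 Bond=-23.6721
(2,0): Delta=0.0387 Bond=-0.7684
(2,1): Delta=0.5984 Bond=-17.0110
(2,2): Delta=1.0000 Bond=-34.0246
(3,0): Delta=0.0000 Bond=0.0000
(3,1): Delta=0.0679 Bond=-1.7148
(3,2): Delta=1.0000 Bond=-36.0660
(3,3): Delta=1.0000 Bond=-36.0660
V0=5.4131

Since d<R<u, set p* = (R−d)/(u−d) = 0.4750; price each node as the discounted p*-expectation of its children.
Terminal payoffs: V(4,0)=0.0000, V(4,1)=0.0000, V(4,2)=0.8357, V(4,3)=18.7970, V(4,4)=45.0163
Node (3,0) S=21.0721: V=(p*·0.0000+(1−p*)·0.0000)/1.06=0.0000; Δ=(0.0000−0.0000)/(26.7616−18.3327)=0.0000; B=V−Δ·S=0.0000
Node (3,1) S=30.7604: V=(p*·0.8357+(1−p*)·0.0000)/1.06=0.3745; Δ=(0.8357−0.0000)/(39.0657−26.7616)=0.0679; B=V−Δ·S=-1.7148
Node (3,2) S=44.9031: V=(p*·18.7970+(1−p*)·0.8357)/1.06=8.8371; Δ=(18.7970−0.8357)/(57.0270−39.0657)=1.0000; B=V−Δ·S=-36.0660
Node (3,3) S=65.5483: V=(p*·45.0163+(1−p*)·18.7970)/1.06=29.4822; Δ=(45.0163−18.7970)/(83.2463−57.0270)=1.0000; B=V−Δ·S=-36.0660
Node (2,0) S=24.2208: V=(p*·0.3745+(1−p*)·0.0000)/1.06=0.1678; Δ=(0.3745−0.0000)/(30.7604−21.0721)=0.0387; B=V−Δ·S=-0.7684
Node (2,1) S=35.3568: V=(p*·8.8371+(1−p*)·0.3745)/1.06=4.1455; Δ=(8.8371−0.3745)/(44.9031−30.7604)=0.5984; B=V−Δ·S=-17.0110
Node (2,2) S=51.6128: V=(p*·29.4822+(1−p*)·8.8371)/1.06=17.5882; Δ=(29.4822−8.8371)/(65.5483−44.9031)=1.0000; B=V−Δ·S=-34.0246
Node (1,0) S=27.8400: V=(p*·4.1455+(1−p*)·0.1678)/1.06=1.9408; Δ=(4.1455−0.1678)/(35.3568−24.2208)=0.3572; B=V−Δ·S=-8.0034
Node (1,1) S=40.6400: V=(p*·17.5882+(1−p*)·4.1455)/1.06=9.9347; Δ=(17.5882−4.1455)/(51.6128−35.3568)=0.8269; B=V−Δ·S=-23.6721
Node (0,0) S=32.0000: V=(p*·9.9347+(1−p*)·1.9408)/1.06=5.4131; Δ=(9.9347−1.9408)/(40.6400−27.8400)=0.6245; B=V−Δ·S=-14.5718
Check: Δ(0,0)·S0 + B(0,0) = 5.4131 = V0.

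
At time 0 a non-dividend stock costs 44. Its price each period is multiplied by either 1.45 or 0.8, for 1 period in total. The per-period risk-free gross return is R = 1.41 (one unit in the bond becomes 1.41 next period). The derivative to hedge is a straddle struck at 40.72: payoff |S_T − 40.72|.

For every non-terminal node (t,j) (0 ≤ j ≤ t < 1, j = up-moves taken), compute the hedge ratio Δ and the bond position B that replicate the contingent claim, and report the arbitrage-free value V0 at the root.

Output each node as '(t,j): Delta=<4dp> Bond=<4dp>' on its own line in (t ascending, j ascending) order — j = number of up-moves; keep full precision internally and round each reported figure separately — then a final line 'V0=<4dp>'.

(0,0): Delta=0.6140 Bond=-11.4130
V0=15.6024

Under the risk-neutral measure, an up-move has probability p* = (R−d)/(u−d) = 0.9385 and values discount at R = 1.41.
Terminal payoffs: V(1,0)=5.5200, V(1,1)=23.0800
Node (0,0) S=44.0000: V=(p*·23.0800+(1−p*)·5.5200)/1.41=15.6024; Δ=(23.0800−5.5200)/(63.8000−35.2000)=0.6140; B=V−Δ·S=-11.4130
The time-0 hedge costs 15.6024, which is the no-arbitrage price.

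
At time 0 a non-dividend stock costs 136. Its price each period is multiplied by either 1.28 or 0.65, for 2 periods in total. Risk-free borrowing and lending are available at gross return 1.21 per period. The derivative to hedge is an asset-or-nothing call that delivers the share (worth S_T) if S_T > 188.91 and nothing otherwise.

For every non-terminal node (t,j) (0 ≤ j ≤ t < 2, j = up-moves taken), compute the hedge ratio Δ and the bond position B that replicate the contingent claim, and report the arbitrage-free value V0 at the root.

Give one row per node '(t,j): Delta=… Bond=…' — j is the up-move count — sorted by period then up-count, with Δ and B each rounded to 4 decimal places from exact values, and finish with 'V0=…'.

(0,0): Delta=1.9105 Bond=-139.5752
(1,0): Delta=0.0000 Bond=0.0000
(1,1): Delta=2.0317 Bond=-189.9968
V0=120.2494

The replicating-portfolio and risk-neutral prices coincide; use p* = (1.21−0.65)/(1.28−0.65) = 0.8889 for the latter.
Terminal values V(2,·): V(2,0)=0.0000, V(2,1)=0.0000, V(2,2)=222.8224
  t=1,j=0: stock 88.4000 → up 113.1520 (V=0.0000), down 57.4600 (V=0.0000). Price 0.0000; hedge Δ=0.0000, bond B=0.0000.
  t=1,j=1: stock 174.0800 → up 222.8224 (V=222.8224), down 113.1520 (V=0.0000). Price 163.6896; hedge Δ=2.0317, bond B=-189.9968.
  t=0,j=0: stock 136.0000 → up 174.0800 (V=163.6896), down 88.4000 (V=0.0000). Price 120.2494; hedge Δ=1.9105, bond B=-139.5752.
Check: Δ(0,0)·S0 + B(0,0) = 120.2494 = V0.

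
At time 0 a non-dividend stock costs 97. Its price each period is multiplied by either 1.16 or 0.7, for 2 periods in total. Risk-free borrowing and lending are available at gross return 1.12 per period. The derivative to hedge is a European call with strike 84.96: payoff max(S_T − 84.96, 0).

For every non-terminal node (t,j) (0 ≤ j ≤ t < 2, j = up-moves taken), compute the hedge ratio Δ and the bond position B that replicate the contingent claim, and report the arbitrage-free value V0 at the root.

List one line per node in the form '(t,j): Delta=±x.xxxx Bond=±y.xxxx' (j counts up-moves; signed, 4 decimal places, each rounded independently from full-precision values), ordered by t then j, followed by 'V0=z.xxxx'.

(0,0): Delta=0.8324 Bond=-50.4673
(1,0): Delta=0.0000 Bond=0.0000
(1,1): Delta=0.8803 Bond=-61.9065
V0=30.2804

Risk-neutral probability p* = (R−d)/(u−d) = (1.12−0.7)/(1.16−0.7) = 0.9130.
At expiry t=2: V(2,0)=0.0000, V(2,1)=0.0000, V(2,2)=45.5632
Node (1,0) S=67.9000: V=(p*·0.0000+(1−p*)·0.0000)/1.12=0.0000; Δ=(0.0000−0.0000)/(78.7640−47.5300)=0.0000; B=V−Δ·S=0.0000
Node (1,1) S=112.5200: V=(p*·45.5632+(1−p*)·0.0000)/1.12=37.1439; Δ=(45.5632−0.0000)/(130.5232−78.7640)=0.8803; B=V−Δ·S=-61.9065
Node (0,0) S=97.0000: V=(p*·37.1439+(1−p*)·0.0000)/1.12=30.2804; Δ=(37.1439−0.0000)/(112.5200−67.9000)=0.8324; B=V−Δ·S=-50.4673
Root portfolio cost Δ·97+B reproduces V0=30.2804.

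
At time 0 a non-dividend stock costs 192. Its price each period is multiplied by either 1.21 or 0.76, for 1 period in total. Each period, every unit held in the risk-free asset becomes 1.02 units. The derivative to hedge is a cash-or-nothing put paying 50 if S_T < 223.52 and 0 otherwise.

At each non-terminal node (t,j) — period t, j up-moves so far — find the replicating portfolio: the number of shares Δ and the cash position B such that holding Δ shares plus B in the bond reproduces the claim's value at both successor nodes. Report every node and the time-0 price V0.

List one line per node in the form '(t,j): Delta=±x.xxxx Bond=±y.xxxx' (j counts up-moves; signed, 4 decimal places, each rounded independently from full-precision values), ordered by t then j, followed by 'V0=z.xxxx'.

Under the risk-neutral measure, an up-move has probability p* = (R−d)/(u−d) = 0.5778 and values discount at R = 1.02.
At expiry t=1: V(1,0)=50.0000, V(1,1)=0.0000
  t=0,j=0: stock 192.0000 → up 232.3200 (V=0.0000), down 145.9200 (V=50.0000). Price 20.6972; hedge Δ=-0.5787, bond B=131.8083.
The time-0 hedge costs 20.6972, which is the no-arbitrage price.

(0,0): Delta=-0.5787 Bond=131.8083
V0=20.6972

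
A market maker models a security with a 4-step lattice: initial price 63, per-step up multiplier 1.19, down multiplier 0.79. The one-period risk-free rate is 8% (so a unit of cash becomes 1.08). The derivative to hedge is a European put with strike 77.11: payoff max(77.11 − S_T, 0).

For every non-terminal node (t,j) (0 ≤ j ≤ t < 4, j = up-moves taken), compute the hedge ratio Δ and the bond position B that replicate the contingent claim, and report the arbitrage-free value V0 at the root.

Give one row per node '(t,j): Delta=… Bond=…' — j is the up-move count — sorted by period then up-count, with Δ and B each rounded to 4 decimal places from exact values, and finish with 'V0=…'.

(0,0): Delta=-0.3979 Bond=30.8236
(1,0): Delta=-0.8470 Bond=55.6413
(1,1): Delta=-0.2848 Bond=24.8113
(2,0): Delta=-1.0000 Bond=66.1094
(2,1): Delta=-0.8084 Bond=57.8104
(2,2): Delta=-0.1529 Bond=15.0322
(3,0): Delta=-1.0000 Bond=71.3981
(3,1): Delta=-1.0000 Bond=71.3981
(3,2): Delta=-0.7602 Bond=59.0354
(3,3): Delta=0.0000 Bond=0.0000
V0=5.7578

No-arbitrage ⇒ martingale measure with p* = (R−d)/(u−d) = 0.7250.
Payoff layer (t=4): V(4,0)=52.5714, V(4,1)=40.1469, V(4,2)=21.4314, V(4,3)=0.0000, V(4,4)=0.0000
(3,0): S=31.0615. Δ = (V_up−V_dn)/(S_up−S_dn) = (40.1469−52.5714)/(36.9631−24.5386) = -1.0000. V = [p*·40.1469 + (1−p*)·52.5714]/1.08 = 40.3367. B = V − Δ·S = 71.3981.
(3,1): S=46.7888. Δ = (V_up−V_dn)/(S_up−S_dn) = (21.4314−40.1469)/(55.6786−36.9631) = -1.0000. V = [p*·21.4314 + (1−p*)·40.1469]/1.08 = 24.6094. B = V − Δ·S = 71.3981.
(3,2): S=70.4793. Δ = (V_up−V_dn)/(S_up−S_dn) = (0.0000−21.4314)/(83.8704−55.6786) = -0.7602. V = [p*·0.0000 + (1−p*)·21.4314]/1.08 = 5.4571. B = V − Δ·S = 59.0354.
(3,3): S=106.1650. Δ = (V_up−V_dn)/(S_up−S_dn) = (0.0000−0.0000)/(126.3364−83.8704) = 0.0000. V = [p*·0.0000 + (1−p*)·0.0000]/1.08 = 0.0000. B = V − Δ·S = 0.0000.
(2,0): S=39.3183. Δ = (V_up−V_dn)/(S_up−S_dn) = (24.6094−40.3367)/(46.7888−31.0615) = -1.0000. V = [p*·24.6094 + (1−p*)·40.3367]/1.08 = 26.7911. B = V − Δ·S = 66.1094.
(2,1): S=59.2263. Δ = (V_up−V_dn)/(S_up−S_dn) = (5.4571−24.6094)/(70.4793−46.7888) = -0.8084. V = [p*·5.4571 + (1−p*)·24.6094]/1.08 = 9.9296. B = V − Δ·S = 57.8104.
(2,2): S=89.2143. Δ = (V_up−V_dn)/(S_up−S_dn) = (0.0000−5.4571)/(106.1650−70.4793) = -0.1529. V = [p*·0.0000 + (1−p*)·5.4571]/1.08 = 1.3895. B = V − Δ·S = 15.0322.
(1,0): S=49.7700. Δ = (V_up−V_dn)/(S_up−S_dn) = (9.9296−26.7911)/(59.2263−39.3183) = -0.8470. V = [p*·9.9296 + (1−p*)·26.7911]/1.08 = 13.4875. B = V − Δ·S = 55.6413.
(1,1): S=74.9700. Δ = (V_up−V_dn)/(S_up−S_dn) = (1.3895−9.9296)/(89.2143−59.2263) = -0.2848. V = [p*·1.3895 + (1−p*)·9.9296]/1.08 = 3.4612. B = V − Δ·S = 24.8113.
(0,0): S=63.0000. Δ = (V_up−V_dn)/(S_up−S_dn) = (3.4612−13.4875)/(74.9700−49.7700) = -0.3979. V = [p*·3.4612 + (1−p*)·13.4875]/1.08 = 5.7578. B = V − Δ·S = 30.8236.
Check: Δ(0,0)·S0 + B(0,0) = 5.7578 = V0.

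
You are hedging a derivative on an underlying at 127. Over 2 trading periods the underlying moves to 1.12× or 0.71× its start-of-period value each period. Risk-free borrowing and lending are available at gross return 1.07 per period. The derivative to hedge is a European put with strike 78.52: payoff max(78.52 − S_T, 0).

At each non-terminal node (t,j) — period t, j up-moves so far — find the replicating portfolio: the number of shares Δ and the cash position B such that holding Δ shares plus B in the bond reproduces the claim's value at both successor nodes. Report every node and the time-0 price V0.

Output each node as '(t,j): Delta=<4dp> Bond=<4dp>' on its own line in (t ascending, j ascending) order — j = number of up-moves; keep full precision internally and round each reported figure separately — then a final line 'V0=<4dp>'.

Risk-neutral probability p* = (R−d)/(u−d) = (1.07−0.71)/(1.12−0.71) = 0.8780.
Terminal payoffs: V(2,0)=14.4993, V(2,1)=0.0000, V(2,2)=0.0000
(1,0): S=90.1700. Δ = (V_up−V_dn)/(S_up−S_dn) = (0.0000−14.4993)/(100.9904−64.0207) = -0.3922. V = [p*·0.0000 + (1−p*)·14.4993]/1.07 = 1.6525. B = V − Δ·S = 37.0167.
(1,1): S=142.2400. Δ = (V_up−V_dn)/(S_up−S_dn) = (0.0000−0.0000)/(159.3088−100.9904) = 0.0000. V = [p*·0.0000 + (1−p*)·0.0000]/1.07 = 0.0000. B = V − Δ·S = 0.0000.
(0,0): S=127.0000. Δ = (V_up−V_dn)/(S_up−S_dn) = (0.0000−1.6525)/(142.2400−90.1700) = -0.0317. V = [p*·0.0000 + (1−p*)·1.6525]/1.07 = 0.1883. B = V − Δ·S = 4.2189.
The time-0 hedge costs 0.1883, which is the no-arbitrage price.

(0,0): Delta=-0.0317 Bond=4.2189
(1,0): Delta=-0.3922 Bond=37.0167
(1,1): Delta=0.0000 Bond=0.0000
V0=0.1883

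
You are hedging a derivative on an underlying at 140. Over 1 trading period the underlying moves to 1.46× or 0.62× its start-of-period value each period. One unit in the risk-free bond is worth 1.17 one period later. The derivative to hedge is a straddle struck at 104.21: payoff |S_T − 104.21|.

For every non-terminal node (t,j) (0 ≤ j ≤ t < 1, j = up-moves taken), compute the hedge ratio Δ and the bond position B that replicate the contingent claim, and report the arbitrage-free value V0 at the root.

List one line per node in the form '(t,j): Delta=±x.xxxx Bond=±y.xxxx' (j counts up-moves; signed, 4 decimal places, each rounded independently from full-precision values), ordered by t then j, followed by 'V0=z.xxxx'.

(0,0): Delta=0.7039 Bond=-37.3415
V0=61.2061

Under the risk-neutral measure, an up-move has probability p* = (R−d)/(u−d) = 0.6548 and values discount at R = 1.17.
At expiry t=1: V(1,0)=17.4100, V(1,1)=100.1900
  t=0,j=0: stock 140.0000 → up 204.4000 (V=100.1900), down 86.8000 (V=17.4100). Price 61.2061; hedge Δ=0.7039, bond B=-37.3415.
The time-0 hedge costs 61.2061, which is the no-arbitrage price.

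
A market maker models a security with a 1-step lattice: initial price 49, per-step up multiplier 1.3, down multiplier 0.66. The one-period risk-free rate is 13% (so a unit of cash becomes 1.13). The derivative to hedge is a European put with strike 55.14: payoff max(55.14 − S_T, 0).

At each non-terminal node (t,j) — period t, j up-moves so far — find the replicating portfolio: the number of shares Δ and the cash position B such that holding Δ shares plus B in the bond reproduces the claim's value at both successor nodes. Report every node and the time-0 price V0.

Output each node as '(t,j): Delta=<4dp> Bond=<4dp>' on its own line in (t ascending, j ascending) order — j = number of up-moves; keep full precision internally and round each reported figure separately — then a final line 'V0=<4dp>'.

The replicating-portfolio and risk-neutral prices coincide; use p* = (1.13−0.66)/(1.3−0.66) = 0.7344 for the latter.
Payoff layer (t=1): V(1,0)=22.8000, V(1,1)=0.0000
  t=0,j=0: stock 49.0000 → up 63.7000 (V=0.0000), down 32.3400 (V=22.8000). Price 5.3595; hedge Δ=-0.7270, bond B=40.9845.
Check: Δ(0,0)·S0 + B(0,0) = 5.3595 = V0.

(0,0): Delta=-0.7270 Bond=40.9845
V0=5.3595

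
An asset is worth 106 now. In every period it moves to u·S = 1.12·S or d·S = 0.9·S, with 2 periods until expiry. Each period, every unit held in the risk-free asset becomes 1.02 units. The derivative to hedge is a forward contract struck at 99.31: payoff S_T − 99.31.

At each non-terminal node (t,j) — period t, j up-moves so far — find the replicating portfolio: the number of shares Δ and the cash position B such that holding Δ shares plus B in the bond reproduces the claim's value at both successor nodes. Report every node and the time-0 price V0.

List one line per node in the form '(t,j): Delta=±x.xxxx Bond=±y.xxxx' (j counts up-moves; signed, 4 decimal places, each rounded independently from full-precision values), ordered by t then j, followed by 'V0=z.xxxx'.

Since d<R<u, set p* = (R−d)/(u−d) = 0.5455; price each node as the discounted p*-expectation of its children.
Terminal values V(2,·): V(2,0)=-13.4500, V(2,1)=7.5380, V(2,2)=33.6564
  t=1,j=0: stock 95.4000 → up 106.8480 (V=7.5380), down 85.8600 (V=-13.4500). Price -1.9627; hedge Δ=1.0000, bond B=-97.3627.
  t=1,j=1: stock 118.7200 → up 132.9664 (V=33.6564), down 106.8480 (V=7.5380). Price 21.3573; hedge Δ=1.0000, bond B=-97.3627.
  t=0,j=0: stock 106.0000 → up 118.7200 (V=21.3573), down 95.4000 (V=-1.9627). Price 10.5463; hedge Δ=1.0000, bond B=-95.4537.
Root portfolio cost Δ·106+B reproduces V0=10.5463.

(0,0): Delta=1.0000 Bond=-95.4537
(1,0): Delta=1.0000 Bond=-97.3627
(1,1): Delta=1.0000 Bond=-97.3627
V0=10.5463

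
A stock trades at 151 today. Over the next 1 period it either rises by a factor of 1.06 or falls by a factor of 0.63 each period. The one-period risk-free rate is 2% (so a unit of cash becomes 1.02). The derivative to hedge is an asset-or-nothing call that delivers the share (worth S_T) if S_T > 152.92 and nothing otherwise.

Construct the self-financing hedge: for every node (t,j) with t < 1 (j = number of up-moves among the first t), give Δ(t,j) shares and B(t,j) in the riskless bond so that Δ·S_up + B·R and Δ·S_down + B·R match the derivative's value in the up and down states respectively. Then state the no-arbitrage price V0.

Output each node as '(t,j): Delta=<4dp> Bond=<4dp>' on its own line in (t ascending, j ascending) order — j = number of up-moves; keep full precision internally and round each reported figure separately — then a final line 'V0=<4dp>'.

Under the risk-neutral measure, an up-move has probability p* = (R−d)/(u−d) = 0.9070 and values discount at R = 1.02.
Payoff layer (t=1): V(1,0)=0.0000, V(1,1)=160.0600
  t=0,j=0: stock 151.0000 → up 160.0600 (V=160.0600), down 95.1300 (V=0.0000). Price 142.3242; hedge Δ=2.4651, bond B=-229.9083.
Root portfolio cost Δ·151+B reproduces V0=142.3242.

(0,0): Delta=2.4651 Bond=-229.9083
V0=142.3242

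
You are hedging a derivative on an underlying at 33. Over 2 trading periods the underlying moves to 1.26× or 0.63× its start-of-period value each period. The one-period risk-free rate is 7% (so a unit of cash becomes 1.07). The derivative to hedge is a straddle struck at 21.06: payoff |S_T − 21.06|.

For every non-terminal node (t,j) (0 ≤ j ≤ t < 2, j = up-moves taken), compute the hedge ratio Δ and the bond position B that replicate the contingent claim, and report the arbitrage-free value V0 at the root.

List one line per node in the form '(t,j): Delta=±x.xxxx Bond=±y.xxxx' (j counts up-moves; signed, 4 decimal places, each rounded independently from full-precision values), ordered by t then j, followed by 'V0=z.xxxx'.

(0,0): Delta=0.7841 Bond=-10.0050
(1,0): Delta=-0.2158 Bond=10.0834
(1,1): Delta=1.0000 Bond=-19.6822
V0=15.8705

No-arbitrage ⇒ martingale measure with p* = (R−d)/(u−d) = 0.6984.
At expiry t=2: V(2,0)=7.9623, V(2,1)=5.1354, V(2,2)=31.3308
(1,0): S=20.7900. Δ = (V_up−V_dn)/(S_up−S_dn) = (5.1354−7.9623)/(26.1954−13.0977) = -0.2158. V = [p*·5.1354 + (1−p*)·7.9623]/1.07 = 5.5962. B = V − Δ·S = 10.0834.
(1,1): S=41.5800. Δ = (V_up−V_dn)/(S_up−S_dn) = (31.3308−5.1354)/(52.3908−26.1954) = 1.0000. V = [p*·31.3308 + (1−p*)·5.1354]/1.07 = 21.8978. B = V − Δ·S = -19.6822.
(0,0): S=33.0000. Δ = (V_up−V_dn)/(S_up−S_dn) = (21.8978−5.5962)/(41.5800−20.7900) = 0.7841. V = [p*·21.8978 + (1−p*)·5.5962]/1.07 = 15.8705. B = V − Δ·S = -10.0050.
The time-0 hedge costs 15.8705, which is the no-arbitrage price.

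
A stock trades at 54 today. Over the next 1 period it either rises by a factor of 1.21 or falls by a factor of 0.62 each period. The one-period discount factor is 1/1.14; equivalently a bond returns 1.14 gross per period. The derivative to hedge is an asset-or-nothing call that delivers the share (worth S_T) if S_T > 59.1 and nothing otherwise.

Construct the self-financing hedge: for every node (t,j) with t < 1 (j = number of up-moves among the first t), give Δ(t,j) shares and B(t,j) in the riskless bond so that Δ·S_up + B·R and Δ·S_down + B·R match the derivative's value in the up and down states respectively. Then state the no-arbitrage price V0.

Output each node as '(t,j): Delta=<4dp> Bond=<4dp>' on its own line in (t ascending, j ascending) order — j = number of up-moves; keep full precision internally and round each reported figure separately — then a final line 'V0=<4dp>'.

(0,0): Delta=2.0508 Bond=-60.2302
V0=50.5156

Since d<R<u, set p* = (R−d)/(u−d) = 0.8814; price each node as the discounted p*-expectation of its children.
Terminal payoffs: V(1,0)=0.0000, V(1,1)=65.3400
  t=0,j=0: stock 54.0000 → up 65.3400 (V=65.3400), down 33.4800 (V=0.0000). Price 50.5156; hedge Δ=2.0508, bond B=-60.2302.
Root portfolio cost Δ·54+B reproduces V0=50.5156.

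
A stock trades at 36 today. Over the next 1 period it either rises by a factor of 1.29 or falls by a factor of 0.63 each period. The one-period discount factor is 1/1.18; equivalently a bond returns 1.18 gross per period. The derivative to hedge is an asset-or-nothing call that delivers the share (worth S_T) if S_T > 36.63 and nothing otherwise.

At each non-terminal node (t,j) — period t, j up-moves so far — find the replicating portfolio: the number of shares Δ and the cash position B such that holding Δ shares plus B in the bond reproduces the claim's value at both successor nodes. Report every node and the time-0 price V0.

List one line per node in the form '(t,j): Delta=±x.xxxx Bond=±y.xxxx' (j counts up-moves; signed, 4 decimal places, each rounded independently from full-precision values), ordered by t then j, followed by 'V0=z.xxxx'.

No-arbitrage ⇒ martingale measure with p* = (R−d)/(u−d) = 0.8333.
At expiry t=1: V(1,0)=0.0000, V(1,1)=46.4400
  t=0,j=0: stock 36.0000 → up 46.4400 (V=46.4400), down 22.6800 (V=0.0000). Price 32.7966; hedge Δ=1.9545, bond B=-37.5670.
The time-0 hedge costs 32.7966, which is the no-arbitrage price.

(0,0): Delta=1.9545 Bond=-37.5670
V0=32.7966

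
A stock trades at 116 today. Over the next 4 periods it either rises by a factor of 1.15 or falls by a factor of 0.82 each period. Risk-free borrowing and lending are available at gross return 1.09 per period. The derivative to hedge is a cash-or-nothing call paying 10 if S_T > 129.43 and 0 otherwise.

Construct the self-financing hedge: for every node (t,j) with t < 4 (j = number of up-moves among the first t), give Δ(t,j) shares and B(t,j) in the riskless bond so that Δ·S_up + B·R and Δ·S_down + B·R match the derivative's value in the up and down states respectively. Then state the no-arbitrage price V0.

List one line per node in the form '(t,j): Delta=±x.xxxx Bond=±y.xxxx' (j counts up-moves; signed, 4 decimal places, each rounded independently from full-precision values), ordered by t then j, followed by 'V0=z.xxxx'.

(0,0): Delta=0.0737 Bond=-2.5475
(1,0): Delta=0.1795 Bond=-12.8446
(1,1): Delta=0.0569 Bond=-0.5395
(2,0): Delta=0.0000 Bond=0.0000
(2,1): Delta=0.2079 Bond=-17.1118
(2,2): Delta=0.0329 Bond=3.0838
(3,0): Delta=0.0000 Bond=0.0000
(3,1): Delta=0.0000 Bond=0.0000
(3,2): Delta=0.2409 Bond=-22.7968
(3,3): Delta=0.0000 Bond=9.1743
V0=5.9965

Since d<R<u, set p* = (R−d)/(u−d) = 0.8182; price each node as the discounted p*-expectation of its children.
Terminal payoffs: V(4,0)=0.0000, V(4,1)=0.0000, V(4,2)=0.0000, V(4,3)=10.0000, V(4,4)=10.0000
  t=3,j=0: stock 63.9587 → up 73.5525 (V=0.0000), down 52.4461 (V=0.0000). Price 0.0000; hedge Δ=0.0000, bond B=0.0000.
  t=3,j=1: stock 89.6982 → up 103.1529 (V=0.0000), down 73.5525 (V=0.0000). Price 0.0000; hedge Δ=0.0000, bond B=0.0000.
  t=3,j=2: stock 125.7962 → up 144.6656 (V=10.0000), down 103.1529 (V=0.0000). Price 7.5063; hedge Δ=0.2409, bond B=-22.7968.
  t=3,j=3: stock 176.4215 → up 202.8847 (V=10.0000), down 144.6656 (V=10.0000). Price 9.1743; hedge Δ=0.0000, bond B=9.1743.
  t=2,j=0: stock 77.9984 → up 89.6982 (V=0.0000), down 63.9587 (V=0.0000). Price 0.0000; hedge Δ=0.0000, bond B=0.0000.
  t=2,j=1: stock 109.3880 → up 125.7962 (V=7.5063), down 89.6982 (V=0.0000). Price 5.6344; hedge Δ=0.2079, bond B=-17.1118.
  t=2,j=2: stock 153.4100 → up 176.4215 (V=9.1743), down 125.7962 (V=7.5063). Price 8.1386; hedge Δ=0.0329, bond B=3.0838.
  t=1,j=0: stock 95.1200 → up 109.3880 (V=5.6344), down 77.9984 (V=0.0000). Price 4.2293; hedge Δ=0.1795, bond B=-12.8446.
  t=1,j=1: stock 133.4000 → up 153.4100 (V=8.1386), down 109.3880 (V=5.6344). Price 7.0489; hedge Δ=0.0569, bond B=-0.5395.
  t=0,j=0: stock 116.0000 → up 133.4000 (V=7.0489), down 95.1200 (V=4.2293). Price 5.9965; hedge Δ=0.0737, bond B=-2.5475.
Self-financing check: at every node Δ·S+B equals the discounted successor values.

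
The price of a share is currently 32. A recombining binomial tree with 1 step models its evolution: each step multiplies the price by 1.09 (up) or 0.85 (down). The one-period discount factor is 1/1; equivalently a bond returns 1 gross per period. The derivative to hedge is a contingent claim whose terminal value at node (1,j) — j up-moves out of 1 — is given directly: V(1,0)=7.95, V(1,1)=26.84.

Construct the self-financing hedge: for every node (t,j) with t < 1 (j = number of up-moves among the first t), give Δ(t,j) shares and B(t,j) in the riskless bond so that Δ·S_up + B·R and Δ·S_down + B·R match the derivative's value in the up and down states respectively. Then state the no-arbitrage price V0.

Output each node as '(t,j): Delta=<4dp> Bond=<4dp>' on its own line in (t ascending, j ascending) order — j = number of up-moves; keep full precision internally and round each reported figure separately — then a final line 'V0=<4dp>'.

Since d<R<u, set p* = (R−d)/(u−d) = 0.6250; price each node as the discounted p*-expectation of its children.
Terminal payoffs: V(1,0)=7.9500, V(1,1)=26.8400
  t=0,j=0: stock 32.0000 → up 34.8800 (V=26.8400), down 27.2000 (V=7.9500). Price 19.7562; hedge Δ=2.4596, bond B=-58.9521.
Each (Δ,B) replicates both successor values, so the strategy is self-financing and V0 is arbitrage-free.

(0,0): Delta=2.4596 Bond=-58.9521
V0=19.7562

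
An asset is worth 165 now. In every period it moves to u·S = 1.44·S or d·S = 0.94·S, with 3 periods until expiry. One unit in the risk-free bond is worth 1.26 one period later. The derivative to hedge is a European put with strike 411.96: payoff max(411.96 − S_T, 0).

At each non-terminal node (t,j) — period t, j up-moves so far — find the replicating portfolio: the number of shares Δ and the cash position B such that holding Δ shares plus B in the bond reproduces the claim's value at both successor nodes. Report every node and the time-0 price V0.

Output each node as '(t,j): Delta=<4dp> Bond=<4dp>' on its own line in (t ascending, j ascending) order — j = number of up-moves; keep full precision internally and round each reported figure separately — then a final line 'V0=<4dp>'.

(0,0): Delta=-0.7475 Bond=174.8652
(1,0): Delta=-1.0000 Bond=259.4860
(1,1): Delta=-0.6548 Bond=198.3049
(2,0): Delta=-1.0000 Bond=326.9524
(2,1): Delta=-1.0000 Bond=326.9524
(2,2): Delta=-0.5281 Bond=206.5020
V0=51.5204

Risk-neutral probability p* = (R−d)/(u−d) = (1.26−0.94)/(1.44−0.94) = 0.6400.
Payoff layer (t=3): V(3,0)=274.9136, V(3,1)=202.0166, V(3,2)=90.3446, V(3,3)=0.0000
(2,0): S=145.7940. Δ = (V_up−V_dn)/(S_up−S_dn) = (202.0166−274.9136)/(209.9434−137.0464) = -1.0000. V = [p*·202.0166 + (1−p*)·274.9136]/1.26 = 181.1584. B = V − Δ·S = 326.9524.
(2,1): S=223.3440. Δ = (V_up−V_dn)/(S_up−S_dn) = (90.3446−202.0166)/(321.6154−209.9434) = -1.0000. V = [p*·90.3446 + (1−p*)·202.0166]/1.26 = 103.6084. B = V − Δ·S = 326.9524.
(2,2): S=342.1440. Δ = (V_up−V_dn)/(S_up−S_dn) = (0.0000−90.3446)/(492.6874−321.6154) = -0.5281. V = [p*·0.0000 + (1−p*)·90.3446]/1.26 = 25.8128. B = V − Δ·S = 206.5020.
(1,0): S=155.1000. Δ = (V_up−V_dn)/(S_up−S_dn) = (103.6084−181.1584)/(223.3440−145.7940) = -1.0000. V = [p*·103.6084 + (1−p*)·181.1584]/1.26 = 104.3860. B = V − Δ·S = 259.4860.
(1,1): S=237.6000. Δ = (V_up−V_dn)/(S_up−S_dn) = (25.8128−103.6084)/(342.1440−223.3440) = -0.6548. V = [p*·25.8128 + (1−p*)·103.6084]/1.26 = 42.7136. B = V − Δ·S = 198.3049.
(0,0): S=165.0000. Δ = (V_up−V_dn)/(S_up−S_dn) = (42.7136−104.3860)/(237.6000−155.1000) = -0.7475. V = [p*·42.7136 + (1−p*)·104.3860]/1.26 = 51.5204. B = V − Δ·S = 174.8652.
The time-0 hedge costs 51.5204, which is the no-arbitrage price.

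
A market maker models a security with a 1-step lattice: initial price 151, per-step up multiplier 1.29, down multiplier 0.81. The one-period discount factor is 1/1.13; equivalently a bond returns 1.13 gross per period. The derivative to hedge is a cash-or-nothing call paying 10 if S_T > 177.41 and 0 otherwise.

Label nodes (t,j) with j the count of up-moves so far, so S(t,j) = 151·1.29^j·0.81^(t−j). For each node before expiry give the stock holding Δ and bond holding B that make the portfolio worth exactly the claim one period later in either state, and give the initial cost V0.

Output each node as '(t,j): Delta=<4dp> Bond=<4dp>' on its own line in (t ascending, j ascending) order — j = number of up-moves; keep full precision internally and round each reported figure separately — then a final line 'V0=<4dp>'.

(0,0): Delta=0.1380 Bond=-14.9336
V0=5.8997

The replicating-portfolio and risk-neutral prices coincide; use p* = (1.13−0.81)/(1.29−0.81) = 0.6667 for the latter.
At expiry t=1: V(1,0)=0.0000, V(1,1)=10.0000
(0,0): S=151.0000. Δ = (V_up−V_dn)/(S_up−S_dn) = (10.0000−0.0000)/(194.7900−122.3100) = 0.1380. V = [p*·10.0000 + (1−p*)·0.0000]/1.13 = 5.8997. B = V − Δ·S = -14.9336.
The time-0 hedge costs 5.8997, which is the no-arbitrage price.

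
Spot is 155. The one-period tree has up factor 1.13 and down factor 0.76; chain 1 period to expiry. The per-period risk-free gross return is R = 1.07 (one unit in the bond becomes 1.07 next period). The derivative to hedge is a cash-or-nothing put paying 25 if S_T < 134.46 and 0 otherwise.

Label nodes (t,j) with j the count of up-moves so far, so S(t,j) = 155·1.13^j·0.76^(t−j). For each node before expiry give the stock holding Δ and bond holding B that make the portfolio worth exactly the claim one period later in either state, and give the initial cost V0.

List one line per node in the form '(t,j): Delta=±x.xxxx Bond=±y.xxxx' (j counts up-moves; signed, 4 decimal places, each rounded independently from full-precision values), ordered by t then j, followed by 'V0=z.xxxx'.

Under the risk-neutral measure, an up-move has probability p* = (R−d)/(u−d) = 0.8378 and values discount at R = 1.07.
Payoff layer (t=1): V(1,0)=25.0000, V(1,1)=0.0000
  t=0,j=0: stock 155.0000 → up 175.1500 (V=0.0000), down 117.8000 (V=25.0000). Price 3.7888; hedge Δ=-0.4359, bond B=71.3564.
The time-0 hedge costs 3.7888, which is the no-arbitrage price.

(0,0): Delta=-0.4359 Bond=71.3564
V0=3.7888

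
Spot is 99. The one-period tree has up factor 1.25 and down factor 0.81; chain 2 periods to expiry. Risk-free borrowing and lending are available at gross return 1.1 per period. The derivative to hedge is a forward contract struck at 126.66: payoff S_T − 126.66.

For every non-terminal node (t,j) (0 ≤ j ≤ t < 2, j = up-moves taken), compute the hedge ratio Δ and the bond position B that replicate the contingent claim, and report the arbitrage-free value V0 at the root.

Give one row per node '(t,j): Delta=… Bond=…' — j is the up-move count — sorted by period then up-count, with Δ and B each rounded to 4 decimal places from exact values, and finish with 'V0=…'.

Since d<R<u, set p* = (R−d)/(u−d) = 0.6591; price each node as the discounted p*-expectation of its children.
Terminal values V(2,·): V(2,0)=-61.7061, V(2,1)=-26.4225, V(2,2)=28.0275
Node (1,0) S=80.1900: V=(p*·-26.4225+(1−p*)·-61.7061)/1.1=-34.9555; Δ=(-26.4225−-61.7061)/(100.2375−64.9539)=1.0000; B=V−Δ·S=-115.1455
Node (1,1) S=123.7500: V=(p*·28.0275+(1−p*)·-26.4225)/1.1=8.6045; Δ=(28.0275−-26.4225)/(154.6875−100.2375)=1.0000; B=V−Δ·S=-115.1455
Node (0,0) S=99.0000: V=(p*·8.6045+(1−p*)·-34.9555)/1.1=-5.6777; Δ=(8.6045−-34.9555)/(123.7500−80.1900)=1.0000; B=V−Δ·S=-104.6777
Root portfolio cost Δ·99+B reproduces V0=-5.6777.

(0,0): Delta=1.0000 Bond=-104.6777
(1,0): Delta=1.0000 Bond=-115.1455
(1,1): Delta=1.0000 Bond=-115.1455
V0=-5.6777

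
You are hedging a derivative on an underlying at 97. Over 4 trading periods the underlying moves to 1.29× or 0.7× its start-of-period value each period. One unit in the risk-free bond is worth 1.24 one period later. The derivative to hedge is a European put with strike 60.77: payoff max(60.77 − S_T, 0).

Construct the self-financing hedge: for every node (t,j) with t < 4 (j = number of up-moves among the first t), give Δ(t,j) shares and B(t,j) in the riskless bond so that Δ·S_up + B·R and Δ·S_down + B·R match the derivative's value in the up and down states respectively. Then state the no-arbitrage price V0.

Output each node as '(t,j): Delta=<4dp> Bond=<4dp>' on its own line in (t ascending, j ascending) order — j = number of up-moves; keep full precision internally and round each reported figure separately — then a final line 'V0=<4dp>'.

(0,0): Delta=-0.0033 Bond=0.3412
(1,0): Delta=-0.0472 Bond=3.4044
(1,1): Delta=-0.0011 Bond=0.1470
(2,0): Delta=-0.5177 Bond=26.5813
(2,1): Delta=-0.0236 Bond=2.1511
(2,2): Delta=0.0000 Bond=0.0000
(3,0): Delta=-1.0000 Bond=49.0081
(3,1): Delta=-0.4934 Bond=31.4749
(3,2): Delta=0.0000 Bond=0.0000
(3,3): Delta=0.0000 Bond=0.0000
V0=0.0176

Risk-neutral probability p* = (R−d)/(u−d) = (1.24−0.7)/(1.29−0.7) = 0.9153.
Payoff layer (t=4): V(4,0)=37.4803, V(4,1)=17.8504, V(4,2)=0.0000, V(4,3)=0.0000, V(4,4)=0.0000
(3,0): S=33.2710. Δ = (V_up−V_dn)/(S_up−S_dn) = (17.8504−37.4803)/(42.9196−23.2897) = -1.0000. V = [p*·17.8504 + (1−p*)·37.4803]/1.24 = 15.7371. B = V − Δ·S = 49.0081.
(3,1): S=61.3137. Δ = (V_up−V_dn)/(S_up−S_dn) = (0.0000−17.8504)/(79.0947−42.9196) = -0.4934. V = [p*·0.0000 + (1−p*)·17.8504]/1.24 = 1.2200. B = V − Δ·S = 31.4749.
(3,2): S=112.9924. Δ = (V_up−V_dn)/(S_up−S_dn) = (0.0000−0.0000)/(145.7602−79.0947) = 0.0000. V = [p*·0.0000 + (1−p*)·0.0000]/1.24 = 0.0000. B = V − Δ·S = 0.0000.
(3,3): S=208.2288. Δ = (V_up−V_dn)/(S_up−S_dn) = (0.0000−0.0000)/(268.6152−145.7602) = 0.0000. V = [p*·0.0000 + (1−p*)·0.0000]/1.24 = 0.0000. B = V − Δ·S = 0.0000.
(2,0): S=47.5300. Δ = (V_up−V_dn)/(S_up−S_dn) = (1.2200−15.7371)/(61.3137−33.2710) = -0.5177. V = [p*·1.2200 + (1−p*)·15.7371]/1.24 = 1.9760. B = V − Δ·S = 26.5813.
(2,1): S=87.5910. Δ = (V_up−V_dn)/(S_up−S_dn) = (0.0000−1.2200)/(112.9924−61.3137) = -0.0236. V = [p*·0.0000 + (1−p*)·1.2200]/1.24 = 0.0834. B = V − Δ·S = 2.1511.
(2,2): S=161.4177. Δ = (V_up−V_dn)/(S_up−S_dn) = (0.0000−0.0000)/(208.2288−112.9924) = 0.0000. V = [p*·0.0000 + (1−p*)·0.0000]/1.24 = 0.0000. B = V − Δ·S = 0.0000.
(1,0): S=67.9000. Δ = (V_up−V_dn)/(S_up−S_dn) = (0.0834−1.9760)/(87.5910−47.5300) = -0.0472. V = [p*·0.0834 + (1−p*)·1.9760]/1.24 = 0.1966. B = V − Δ·S = 3.4044.
(1,1): S=125.1300. Δ = (V_up−V_dn)/(S_up−S_dn) = (0.0000−0.0834)/(161.4177−87.5910) = -0.0011. V = [p*·0.0000 + (1−p*)·0.0834]/1.24 = 0.0057. B = V − Δ·S = 0.1470.
(0,0): S=97.0000. Δ = (V_up−V_dn)/(S_up−S_dn) = (0.0057−0.1966)/(125.1300−67.9000) = -0.0033. V = [p*·0.0057 + (1−p*)·0.1966]/1.24 = 0.0176. B = V − Δ·S = 0.3412.
Self-financing check: at every node Δ·S+B equals the discounted successor values.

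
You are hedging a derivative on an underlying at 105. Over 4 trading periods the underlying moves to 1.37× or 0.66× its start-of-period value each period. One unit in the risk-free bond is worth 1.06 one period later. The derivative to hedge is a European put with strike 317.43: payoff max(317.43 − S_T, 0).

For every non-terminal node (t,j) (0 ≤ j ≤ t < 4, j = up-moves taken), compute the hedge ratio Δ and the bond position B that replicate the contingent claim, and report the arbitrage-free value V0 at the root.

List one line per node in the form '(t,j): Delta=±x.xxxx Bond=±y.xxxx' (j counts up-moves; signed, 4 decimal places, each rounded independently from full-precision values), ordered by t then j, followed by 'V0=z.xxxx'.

The replicating-portfolio and risk-neutral prices coincide; use p* = (1.06−0.66)/(1.37−0.66) = 0.5634 for the latter.
Terminal payoffs: V(4,0)=297.5065, V(4,1)=276.0737, V(4,2)=231.5843, V(4,3)=139.2352, V(4,4)=0.0000
  t=3,j=0: stock 30.1871 → up 41.3563 (V=276.0737), down 19.9235 (V=297.5065). Price 269.2752; hedge Δ=-1.0000, bond B=299.4623.
  t=3,j=1: stock 62.6611 → up 85.8457 (V=231.5843), down 41.3563 (V=276.0737). Price 236.8012; hedge Δ=-1.0000, bond B=299.4623.
  t=3,j=2: stock 130.0692 → up 178.1948 (V=139.2352), down 85.8457 (V=231.5843). Price 169.3931; hedge Δ=-1.0000, bond B=299.4623.
  t=3,j=3: stock 269.9921 → up 369.8891 (V=0.0000), down 178.1948 (V=139.2352). Price 57.3517; hedge Δ=-0.7263, bond B=253.4577.
  t=2,j=0: stock 45.7380 → up 62.6611 (V=236.8012), down 30.1871 (V=269.2752). Price 236.7736; hedge Δ=-1.0000, bond B=282.5116.
  t=2,j=1: stock 94.9410 → up 130.0692 (V=169.3931), down 62.6611 (V=236.8012). Price 187.5706; hedge Δ=-1.0000, bond B=282.5116.
  t=2,j=2: stock 197.0745 → up 269.9921 (V=57.3517), down 130.0692 (V=169.3931). Price 100.2559; hedge Δ=-0.8007, bond B=258.0606.
  t=1,j=0: stock 69.3000 → up 94.9410 (V=187.5706), down 45.7380 (V=236.7736). Price 197.2203; hedge Δ=-1.0000, bond B=266.5203.
  t=1,j=1: stock 143.8500 → up 197.0745 (V=100.2559), down 94.9410 (V=187.5706). Price 130.5464; hedge Δ=-0.8549, bond B=253.5249.
  t=0,j=0: stock 105.0000 → up 143.8500 (V=130.5464), down 69.3000 (V=197.2203). Price 150.6203; hedge Δ=-0.8944, bond B=244.5273.
Root portfolio cost Δ·105+B reproduces V0=150.6203.

(0,0): Delta=-0.8944 Bond=244.5273
(1,0): Delta=-1.0000 Bond=266.5203
(1,1): Delta=-0.8549 Bond=253.5249
(2,0): Delta=-1.0000 Bond=282.5116
(2,1): Delta=-1.0000 Bond=282.5116
(2,2): Delta=-0.8007 Bond=258.0606
(3,0): Delta=-1.0000 Bond=299.4623
(3,1): Delta=-1.0000 Bond=299.4623
(3,2): Delta=-1.0000 Bond=299.4623
(3,3): Delta=-0.7263 Bond=253.4577
V0=150.6203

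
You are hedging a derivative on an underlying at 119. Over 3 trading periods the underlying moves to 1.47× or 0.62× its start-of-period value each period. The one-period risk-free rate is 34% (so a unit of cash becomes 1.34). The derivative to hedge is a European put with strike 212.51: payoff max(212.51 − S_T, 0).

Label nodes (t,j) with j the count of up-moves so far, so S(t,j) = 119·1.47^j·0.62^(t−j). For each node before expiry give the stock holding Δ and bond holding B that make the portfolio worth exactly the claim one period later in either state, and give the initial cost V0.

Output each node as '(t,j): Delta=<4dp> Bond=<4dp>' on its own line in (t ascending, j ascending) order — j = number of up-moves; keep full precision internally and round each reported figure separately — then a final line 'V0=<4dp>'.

(0,0): Delta=-0.3462 Bond=52.3236
(1,0): Delta=-1.0000 Bond=118.3504
(1,1): Delta=-0.2964 Bond=61.4042
(2,0): Delta=-1.0000 Bond=158.5896
(2,1): Delta=-1.0000 Bond=158.5896
(2,2): Delta=-0.2428 Bond=68.5038
V0=11.1249

The replicating-portfolio and risk-neutral prices coincide; use p* = (1.34−0.62)/(1.47−0.62) = 0.8471 for the latter.
Terminal payoffs: V(3,0)=184.1490, V(3,1)=145.2669, V(3,2)=53.0788, V(3,3)=0.0000
  t=2,j=0: stock 45.7436 → up 67.2431 (V=145.2669), down 28.3610 (V=184.1490). Price 112.8460; hedge Δ=-1.0000, bond B=158.5896.
  t=2,j=1: stock 108.4566 → up 159.4312 (V=53.0788), down 67.2431 (V=145.2669). Price 50.1330; hedge Δ=-1.0000, bond B=158.5896.
  t=2,j=2: stock 257.1471 → up 378.0062 (V=0.0000), down 159.4312 (V=53.0788). Price 6.0582; hedge Δ=-0.2428, bond B=68.5038.
  t=1,j=0: stock 73.7800 → up 108.4566 (V=50.1330), down 45.7436 (V=112.8460). Price 44.5704; hedge Δ=-1.0000, bond B=118.3504.
  t=1,j=1: stock 174.9300 → up 257.1471 (V=6.0582), down 108.4566 (V=50.1330). Price 9.5515; hedge Δ=-0.2964, bond B=61.4042.
  t=0,j=0: stock 119.0000 → up 174.9300 (V=9.5515), down 73.7800 (V=44.5704). Price 11.1249; hedge Δ=-0.3462, bond B=52.3236.
Self-financing check: at every node Δ·S+B equals the discounted successor values.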